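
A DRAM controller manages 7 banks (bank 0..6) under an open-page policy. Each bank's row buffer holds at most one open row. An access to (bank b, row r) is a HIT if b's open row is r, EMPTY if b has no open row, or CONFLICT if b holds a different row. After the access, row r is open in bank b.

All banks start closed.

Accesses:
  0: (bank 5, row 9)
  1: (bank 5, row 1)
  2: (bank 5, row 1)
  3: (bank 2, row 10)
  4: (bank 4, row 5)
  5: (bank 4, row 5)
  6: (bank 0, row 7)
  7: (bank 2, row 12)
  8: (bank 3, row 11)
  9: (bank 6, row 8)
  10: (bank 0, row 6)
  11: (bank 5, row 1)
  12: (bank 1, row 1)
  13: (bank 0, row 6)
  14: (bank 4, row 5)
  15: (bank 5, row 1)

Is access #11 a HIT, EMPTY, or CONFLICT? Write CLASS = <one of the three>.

step 0: bank5 None->9 [EMPTY]
step 1: bank5 9->1 [CONFLICT]
step 2: bank5 1->1 [HIT]
step 3: bank2 None->10 [EMPTY]
step 4: bank4 None->5 [EMPTY]
step 5: bank4 5->5 [HIT]
step 6: bank0 None->7 [EMPTY]
step 7: bank2 10->12 [CONFLICT]
step 8: bank3 None->11 [EMPTY]
step 9: bank6 None->8 [EMPTY]
step 10: bank0 7->6 [CONFLICT]
step 11: bank5 1->1 [HIT]
step 12: bank1 None->1 [EMPTY]
step 13: bank0 6->6 [HIT]
step 14: bank4 5->5 [HIT]
step 15: bank5 1->1 [HIT]

CLASS = HIT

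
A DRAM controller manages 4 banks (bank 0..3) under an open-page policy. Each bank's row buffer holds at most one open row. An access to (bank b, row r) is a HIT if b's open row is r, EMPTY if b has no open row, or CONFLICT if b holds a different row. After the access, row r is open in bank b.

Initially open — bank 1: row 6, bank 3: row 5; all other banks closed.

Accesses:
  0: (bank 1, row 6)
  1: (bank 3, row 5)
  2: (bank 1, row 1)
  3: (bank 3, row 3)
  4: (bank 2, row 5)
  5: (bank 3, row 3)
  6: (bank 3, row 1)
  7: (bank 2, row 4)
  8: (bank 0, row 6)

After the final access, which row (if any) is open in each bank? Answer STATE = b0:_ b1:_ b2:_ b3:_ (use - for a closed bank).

STATE = b0:6 b1:1 b2:4 b3:1

step 0: bank1 6->6 [HIT]
step 1: bank3 5->5 [HIT]
step 2: bank1 6->1 [CONFLICT]
step 3: bank3 5->3 [CONFLICT]
step 4: bank2 None->5 [EMPTY]
step 5: bank3 3->3 [HIT]
step 6: bank3 3->1 [CONFLICT]
step 7: bank2 5->4 [CONFLICT]
step 8: bank0 None->6 [EMPTY]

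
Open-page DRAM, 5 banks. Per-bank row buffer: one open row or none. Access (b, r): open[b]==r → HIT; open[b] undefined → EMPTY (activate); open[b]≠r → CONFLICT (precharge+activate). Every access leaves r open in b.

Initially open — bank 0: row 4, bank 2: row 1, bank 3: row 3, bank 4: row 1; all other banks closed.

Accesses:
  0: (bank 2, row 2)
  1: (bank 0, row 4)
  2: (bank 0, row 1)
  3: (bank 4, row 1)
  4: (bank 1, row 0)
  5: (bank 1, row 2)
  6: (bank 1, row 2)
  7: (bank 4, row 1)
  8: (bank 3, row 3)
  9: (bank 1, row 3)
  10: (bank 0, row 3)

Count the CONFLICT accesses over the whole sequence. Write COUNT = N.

COUNT = 5

0: bank 2 row 2 — prev 1 → CONFLICT
1: bank 0 row 4 — prev 4 → HIT
2: bank 0 row 1 — prev 4 → CONFLICT
3: bank 4 row 1 — prev 1 → HIT
4: bank 1 row 0 — prev None → EMPTY
5: bank 1 row 2 — prev 0 → CONFLICT
6: bank 1 row 2 — prev 2 → HIT
7: bank 4 row 1 — prev 1 → HIT
8: bank 3 row 3 — prev 3 → HIT
9: bank 1 row 3 — prev 2 → CONFLICT
10: bank 0 row 3 — prev 1 → CONFLICT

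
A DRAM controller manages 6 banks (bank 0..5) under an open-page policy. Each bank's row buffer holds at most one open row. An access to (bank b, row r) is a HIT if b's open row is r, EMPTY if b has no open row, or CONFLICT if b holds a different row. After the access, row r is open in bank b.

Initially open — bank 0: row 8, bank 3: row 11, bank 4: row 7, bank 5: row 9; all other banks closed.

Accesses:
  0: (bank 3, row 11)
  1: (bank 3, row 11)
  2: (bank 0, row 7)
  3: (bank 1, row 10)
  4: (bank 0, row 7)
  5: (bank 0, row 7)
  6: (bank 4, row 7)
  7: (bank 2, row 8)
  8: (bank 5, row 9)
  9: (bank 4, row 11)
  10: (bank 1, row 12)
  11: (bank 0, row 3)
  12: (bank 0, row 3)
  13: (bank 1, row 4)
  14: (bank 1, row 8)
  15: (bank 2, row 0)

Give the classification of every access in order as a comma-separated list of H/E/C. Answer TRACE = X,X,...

TRACE = H,H,C,E,H,H,H,E,H,C,C,C,H,C,C,C

step 0: bank3 11->11 [HIT]
step 1: bank3 11->11 [HIT]
step 2: bank0 8->7 [CONFLICT]
step 3: bank1 None->10 [EMPTY]
step 4: bank0 7->7 [HIT]
step 5: bank0 7->7 [HIT]
step 6: bank4 7->7 [HIT]
step 7: bank2 None->8 [EMPTY]
step 8: bank5 9->9 [HIT]
step 9: bank4 7->11 [CONFLICT]
step 10: bank1 10->12 [CONFLICT]
step 11: bank0 7->3 [CONFLICT]
step 12: bank0 3->3 [HIT]
step 13: bank1 12->4 [CONFLICT]
step 14: bank1 4->8 [CONFLICT]
step 15: bank2 8->0 [CONFLICT]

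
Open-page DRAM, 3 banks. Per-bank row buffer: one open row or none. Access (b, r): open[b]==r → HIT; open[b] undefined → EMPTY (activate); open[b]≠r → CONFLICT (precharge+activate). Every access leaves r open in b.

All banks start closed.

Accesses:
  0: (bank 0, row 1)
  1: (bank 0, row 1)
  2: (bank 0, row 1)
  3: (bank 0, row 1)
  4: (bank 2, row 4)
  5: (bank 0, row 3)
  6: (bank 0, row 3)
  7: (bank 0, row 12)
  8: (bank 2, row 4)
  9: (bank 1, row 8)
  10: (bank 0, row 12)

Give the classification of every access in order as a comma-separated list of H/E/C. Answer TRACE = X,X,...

step 0: bank0 None->1 [EMPTY]
step 1: bank0 1->1 [HIT]
step 2: bank0 1->1 [HIT]
step 3: bank0 1->1 [HIT]
step 4: bank2 None->4 [EMPTY]
step 5: bank0 1->3 [CONFLICT]
step 6: bank0 3->3 [HIT]
step 7: bank0 3->12 [CONFLICT]
step 8: bank2 4->4 [HIT]
step 9: bank1 None->8 [EMPTY]
step 10: bank0 12->12 [HIT]

TRACE = E,H,H,H,E,C,H,C,H,E,H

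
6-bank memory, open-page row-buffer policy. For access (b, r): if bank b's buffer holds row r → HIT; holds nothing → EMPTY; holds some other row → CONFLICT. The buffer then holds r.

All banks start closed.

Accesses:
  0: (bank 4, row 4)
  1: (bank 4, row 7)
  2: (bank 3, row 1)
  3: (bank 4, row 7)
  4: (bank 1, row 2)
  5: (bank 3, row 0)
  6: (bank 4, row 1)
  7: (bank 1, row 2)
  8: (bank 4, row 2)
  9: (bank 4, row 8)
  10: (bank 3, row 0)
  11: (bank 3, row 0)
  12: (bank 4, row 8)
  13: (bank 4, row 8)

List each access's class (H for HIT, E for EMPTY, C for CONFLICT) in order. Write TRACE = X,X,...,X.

step 0: bank4 None->4 [EMPTY]
step 1: bank4 4->7 [CONFLICT]
step 2: bank3 None->1 [EMPTY]
step 3: bank4 7->7 [HIT]
step 4: bank1 None->2 [EMPTY]
step 5: bank3 1->0 [CONFLICT]
step 6: bank4 7->1 [CONFLICT]
step 7: bank1 2->2 [HIT]
step 8: bank4 1->2 [CONFLICT]
step 9: bank4 2->8 [CONFLICT]
step 10: bank3 0->0 [HIT]
step 11: bank3 0->0 [HIT]
step 12: bank4 8->8 [HIT]
step 13: bank4 8->8 [HIT]

TRACE = E,C,E,H,E,C,C,H,C,C,H,H,H,H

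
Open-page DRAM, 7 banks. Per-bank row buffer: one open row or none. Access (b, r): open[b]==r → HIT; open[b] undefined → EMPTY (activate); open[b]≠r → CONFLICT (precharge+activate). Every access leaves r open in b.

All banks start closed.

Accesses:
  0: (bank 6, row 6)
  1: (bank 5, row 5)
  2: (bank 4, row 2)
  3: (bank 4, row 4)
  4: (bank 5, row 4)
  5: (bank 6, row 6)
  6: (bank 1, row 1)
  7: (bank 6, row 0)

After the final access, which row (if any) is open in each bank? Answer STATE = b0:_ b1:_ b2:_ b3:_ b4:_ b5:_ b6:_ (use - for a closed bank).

0: bank 6 row 6 — prev None → EMPTY
1: bank 5 row 5 — prev None → EMPTY
2: bank 4 row 2 — prev None → EMPTY
3: bank 4 row 4 — prev 2 → CONFLICT
4: bank 5 row 4 — prev 5 → CONFLICT
5: bank 6 row 6 — prev 6 → HIT
6: bank 1 row 1 — prev None → EMPTY
7: bank 6 row 0 — prev 6 → CONFLICT

STATE = b0:- b1:1 b2:- b3:- b4:4 b5:4 b6:0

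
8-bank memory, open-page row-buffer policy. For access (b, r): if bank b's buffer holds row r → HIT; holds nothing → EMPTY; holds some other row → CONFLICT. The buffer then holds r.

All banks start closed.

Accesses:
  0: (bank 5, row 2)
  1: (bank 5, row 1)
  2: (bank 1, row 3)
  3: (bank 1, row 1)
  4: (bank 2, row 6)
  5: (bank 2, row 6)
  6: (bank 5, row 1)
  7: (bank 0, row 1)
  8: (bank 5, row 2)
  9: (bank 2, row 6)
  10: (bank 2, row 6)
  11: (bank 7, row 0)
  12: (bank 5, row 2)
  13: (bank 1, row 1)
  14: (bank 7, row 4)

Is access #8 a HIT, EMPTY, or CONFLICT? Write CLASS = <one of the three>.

CLASS = CONFLICT

0: bank 5 row 2 — prev None → EMPTY
1: bank 5 row 1 — prev 2 → CONFLICT
2: bank 1 row 3 — prev None → EMPTY
3: bank 1 row 1 — prev 3 → CONFLICT
4: bank 2 row 6 — prev None → EMPTY
5: bank 2 row 6 — prev 6 → HIT
6: bank 5 row 1 — prev 1 → HIT
7: bank 0 row 1 — prev None → EMPTY
8: bank 5 row 2 — prev 1 → CONFLICT
9: bank 2 row 6 — prev 6 → HIT
10: bank 2 row 6 — prev 6 → HIT
11: bank 7 row 0 — prev None → EMPTY
12: bank 5 row 2 — prev 2 → HIT
13: bank 1 row 1 — prev 1 → HIT
14: bank 7 row 4 — prev 0 → CONFLICT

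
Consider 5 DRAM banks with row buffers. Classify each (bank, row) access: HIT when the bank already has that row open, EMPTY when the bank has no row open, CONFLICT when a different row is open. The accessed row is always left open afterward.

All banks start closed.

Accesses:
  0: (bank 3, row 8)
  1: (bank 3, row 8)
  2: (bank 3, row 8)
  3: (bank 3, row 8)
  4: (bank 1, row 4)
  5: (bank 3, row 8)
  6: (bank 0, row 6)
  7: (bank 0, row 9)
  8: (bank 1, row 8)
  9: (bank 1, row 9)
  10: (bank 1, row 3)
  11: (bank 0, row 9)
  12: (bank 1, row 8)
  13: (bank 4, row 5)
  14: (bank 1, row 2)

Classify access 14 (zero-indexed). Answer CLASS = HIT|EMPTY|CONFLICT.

  [0] b3 r8: no row ⇒ E
  [1] b3 r8: had r8 ⇒ H
  [2] b3 r8: had r8 ⇒ H
  [3] b3 r8: had r8 ⇒ H
  [4] b1 r4: no row ⇒ E
  [5] b3 r8: had r8 ⇒ H
  [6] b0 r6: no row ⇒ E
  [7] b0 r9: had r6 ⇒ C
  [8] b1 r8: had r4 ⇒ C
  [9] b1 r9: had r8 ⇒ C
  [10] b1 r3: had r9 ⇒ C
  [11] b0 r9: had r9 ⇒ H
  [12] b1 r8: had r3 ⇒ C
  [13] b4 r5: no row ⇒ E
  [14] b1 r2: had r8 ⇒ C

CLASS = CONFLICT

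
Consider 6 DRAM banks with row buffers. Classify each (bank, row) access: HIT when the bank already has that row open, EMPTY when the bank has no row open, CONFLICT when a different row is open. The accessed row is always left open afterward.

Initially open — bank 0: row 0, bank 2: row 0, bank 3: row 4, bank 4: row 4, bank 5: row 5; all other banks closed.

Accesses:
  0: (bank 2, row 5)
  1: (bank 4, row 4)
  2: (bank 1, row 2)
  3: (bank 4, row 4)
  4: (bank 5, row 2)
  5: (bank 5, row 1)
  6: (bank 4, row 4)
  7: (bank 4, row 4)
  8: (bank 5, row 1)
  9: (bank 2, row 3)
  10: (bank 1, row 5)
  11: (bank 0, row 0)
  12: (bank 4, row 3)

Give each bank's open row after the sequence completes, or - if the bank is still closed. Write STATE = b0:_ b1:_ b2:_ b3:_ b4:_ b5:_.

  [0] b2 r5: had r0 ⇒ C
  [1] b4 r4: had r4 ⇒ H
  [2] b1 r2: no row ⇒ E
  [3] b4 r4: had r4 ⇒ H
  [4] b5 r2: had r5 ⇒ C
  [5] b5 r1: had r2 ⇒ C
  [6] b4 r4: had r4 ⇒ H
  [7] b4 r4: had r4 ⇒ H
  [8] b5 r1: had r1 ⇒ H
  [9] b2 r3: had r5 ⇒ C
  [10] b1 r5: had r2 ⇒ C
  [11] b0 r0: had r0 ⇒ H
  [12] b4 r3: had r4 ⇒ C

STATE = b0:0 b1:5 b2:3 b3:4 b4:3 b5:1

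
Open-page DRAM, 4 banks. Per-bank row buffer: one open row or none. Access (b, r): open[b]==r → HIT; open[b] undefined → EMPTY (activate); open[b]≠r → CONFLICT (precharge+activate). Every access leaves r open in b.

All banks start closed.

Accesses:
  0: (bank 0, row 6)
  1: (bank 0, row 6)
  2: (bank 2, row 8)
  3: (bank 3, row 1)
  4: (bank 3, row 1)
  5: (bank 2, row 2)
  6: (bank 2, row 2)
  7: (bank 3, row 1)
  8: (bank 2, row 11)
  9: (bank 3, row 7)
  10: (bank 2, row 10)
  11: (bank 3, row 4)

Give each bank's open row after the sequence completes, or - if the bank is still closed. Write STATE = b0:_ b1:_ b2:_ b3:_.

step 0: bank0 None->6 [EMPTY]
step 1: bank0 6->6 [HIT]
step 2: bank2 None->8 [EMPTY]
step 3: bank3 None->1 [EMPTY]
step 4: bank3 1->1 [HIT]
step 5: bank2 8->2 [CONFLICT]
step 6: bank2 2->2 [HIT]
step 7: bank3 1->1 [HIT]
step 8: bank2 2->11 [CONFLICT]
step 9: bank3 1->7 [CONFLICT]
step 10: bank2 11->10 [CONFLICT]
step 11: bank3 7->4 [CONFLICT]

STATE = b0:6 b1:- b2:10 b3:4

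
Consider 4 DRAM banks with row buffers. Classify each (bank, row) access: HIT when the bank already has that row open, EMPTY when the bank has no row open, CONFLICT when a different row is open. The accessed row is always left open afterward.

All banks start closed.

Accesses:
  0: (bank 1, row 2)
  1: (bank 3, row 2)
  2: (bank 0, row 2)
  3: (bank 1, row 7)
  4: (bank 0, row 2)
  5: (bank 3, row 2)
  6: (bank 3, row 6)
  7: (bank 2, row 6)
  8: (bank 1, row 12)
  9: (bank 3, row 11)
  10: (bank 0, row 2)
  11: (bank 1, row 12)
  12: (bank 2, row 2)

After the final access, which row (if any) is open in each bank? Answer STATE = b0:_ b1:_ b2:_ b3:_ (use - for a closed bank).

step 0: bank1 None->2 [EMPTY]
step 1: bank3 None->2 [EMPTY]
step 2: bank0 None->2 [EMPTY]
step 3: bank1 2->7 [CONFLICT]
step 4: bank0 2->2 [HIT]
step 5: bank3 2->2 [HIT]
step 6: bank3 2->6 [CONFLICT]
step 7: bank2 None->6 [EMPTY]
step 8: bank1 7->12 [CONFLICT]
step 9: bank3 6->11 [CONFLICT]
step 10: bank0 2->2 [HIT]
step 11: bank1 12->12 [HIT]
step 12: bank2 6->2 [CONFLICT]

STATE = b0:2 b1:12 b2:2 b3:11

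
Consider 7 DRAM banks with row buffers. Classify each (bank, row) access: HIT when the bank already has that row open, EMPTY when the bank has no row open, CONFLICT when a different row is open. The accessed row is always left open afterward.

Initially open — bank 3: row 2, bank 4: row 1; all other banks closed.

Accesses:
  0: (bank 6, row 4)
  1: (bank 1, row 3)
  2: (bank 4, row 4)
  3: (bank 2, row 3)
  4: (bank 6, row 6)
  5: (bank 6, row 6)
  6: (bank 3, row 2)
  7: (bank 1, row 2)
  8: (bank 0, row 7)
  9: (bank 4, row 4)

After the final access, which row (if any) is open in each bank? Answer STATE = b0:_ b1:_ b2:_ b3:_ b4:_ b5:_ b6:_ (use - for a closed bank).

0: bank 6 row 4 — prev None → EMPTY
1: bank 1 row 3 — prev None → EMPTY
2: bank 4 row 4 — prev 1 → CONFLICT
3: bank 2 row 3 — prev None → EMPTY
4: bank 6 row 6 — prev 4 → CONFLICT
5: bank 6 row 6 — prev 6 → HIT
6: bank 3 row 2 — prev 2 → HIT
7: bank 1 row 2 — prev 3 → CONFLICT
8: bank 0 row 7 — prev None → EMPTY
9: bank 4 row 4 — prev 4 → HIT

STATE = b0:7 b1:2 b2:3 b3:2 b4:4 b5:- b6:6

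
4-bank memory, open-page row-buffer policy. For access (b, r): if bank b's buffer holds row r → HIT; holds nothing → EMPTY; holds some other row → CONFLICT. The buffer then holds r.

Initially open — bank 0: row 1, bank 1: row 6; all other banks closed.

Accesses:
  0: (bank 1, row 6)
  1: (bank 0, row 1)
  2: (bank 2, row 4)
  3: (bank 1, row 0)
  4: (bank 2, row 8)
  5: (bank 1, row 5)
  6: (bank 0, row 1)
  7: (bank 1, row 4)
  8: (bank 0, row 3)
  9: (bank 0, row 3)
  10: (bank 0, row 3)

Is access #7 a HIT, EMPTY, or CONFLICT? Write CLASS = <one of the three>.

CLASS = CONFLICT

step 0: bank1 6->6 [HIT]
step 1: bank0 1->1 [HIT]
step 2: bank2 None->4 [EMPTY]
step 3: bank1 6->0 [CONFLICT]
step 4: bank2 4->8 [CONFLICT]
step 5: bank1 0->5 [CONFLICT]
step 6: bank0 1->1 [HIT]
step 7: bank1 5->4 [CONFLICT]
step 8: bank0 1->3 [CONFLICT]
step 9: bank0 3->3 [HIT]
step 10: bank0 3->3 [HIT]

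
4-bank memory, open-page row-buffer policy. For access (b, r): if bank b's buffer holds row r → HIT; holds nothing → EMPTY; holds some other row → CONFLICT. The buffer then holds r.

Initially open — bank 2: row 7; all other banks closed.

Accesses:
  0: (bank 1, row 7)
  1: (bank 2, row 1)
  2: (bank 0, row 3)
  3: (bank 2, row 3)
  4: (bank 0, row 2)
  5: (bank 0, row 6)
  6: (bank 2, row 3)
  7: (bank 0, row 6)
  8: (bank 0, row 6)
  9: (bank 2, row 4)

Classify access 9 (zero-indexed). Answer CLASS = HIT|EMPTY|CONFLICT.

#0 (1,7) E
#1 (2,1) C  (was 7)
#2 (0,3) E
#3 (2,3) C  (was 1)
#4 (0,2) C  (was 3)
#5 (0,6) C  (was 2)
#6 (2,3) H  (was 3)
#7 (0,6) H  (was 6)
#8 (0,6) H  (was 6)
#9 (2,4) C  (was 3)

CLASS = CONFLICT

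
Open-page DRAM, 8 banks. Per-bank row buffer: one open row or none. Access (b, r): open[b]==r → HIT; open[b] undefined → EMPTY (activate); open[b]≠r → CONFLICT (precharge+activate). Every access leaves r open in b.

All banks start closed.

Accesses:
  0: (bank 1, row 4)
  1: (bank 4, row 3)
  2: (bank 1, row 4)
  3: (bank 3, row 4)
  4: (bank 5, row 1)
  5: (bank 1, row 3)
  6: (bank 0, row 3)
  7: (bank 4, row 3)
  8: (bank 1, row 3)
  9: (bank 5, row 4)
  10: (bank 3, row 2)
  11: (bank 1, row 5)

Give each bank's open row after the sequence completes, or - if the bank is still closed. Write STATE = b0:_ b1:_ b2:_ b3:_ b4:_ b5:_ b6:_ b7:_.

STATE = b0:3 b1:5 b2:- b3:2 b4:3 b5:4 b6:- b7:-

step 0: bank1 None->4 [EMPTY]
step 1: bank4 None->3 [EMPTY]
step 2: bank1 4->4 [HIT]
step 3: bank3 None->4 [EMPTY]
step 4: bank5 None->1 [EMPTY]
step 5: bank1 4->3 [CONFLICT]
step 6: bank0 None->3 [EMPTY]
step 7: bank4 3->3 [HIT]
step 8: bank1 3->3 [HIT]
step 9: bank5 1->4 [CONFLICT]
step 10: bank3 4->2 [CONFLICT]
step 11: bank1 3->5 [CONFLICT]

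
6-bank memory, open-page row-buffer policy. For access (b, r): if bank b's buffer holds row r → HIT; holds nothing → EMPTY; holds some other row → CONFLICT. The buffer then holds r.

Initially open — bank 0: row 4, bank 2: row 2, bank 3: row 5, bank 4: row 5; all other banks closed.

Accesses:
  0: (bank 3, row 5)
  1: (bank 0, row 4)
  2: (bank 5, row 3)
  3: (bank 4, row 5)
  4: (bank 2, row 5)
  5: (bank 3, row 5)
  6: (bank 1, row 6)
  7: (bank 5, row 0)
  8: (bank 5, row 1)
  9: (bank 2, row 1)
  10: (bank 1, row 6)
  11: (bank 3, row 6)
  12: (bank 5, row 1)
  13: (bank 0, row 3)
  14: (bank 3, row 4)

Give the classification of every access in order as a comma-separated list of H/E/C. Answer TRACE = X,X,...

  [0] b3 r5: had r5 ⇒ H
  [1] b0 r4: had r4 ⇒ H
  [2] b5 r3: no row ⇒ E
  [3] b4 r5: had r5 ⇒ H
  [4] b2 r5: had r2 ⇒ C
  [5] b3 r5: had r5 ⇒ H
  [6] b1 r6: no row ⇒ E
  [7] b5 r0: had r3 ⇒ C
  [8] b5 r1: had r0 ⇒ C
  [9] b2 r1: had r5 ⇒ C
  [10] b1 r6: had r6 ⇒ H
  [11] b3 r6: had r5 ⇒ C
  [12] b5 r1: had r1 ⇒ H
  [13] b0 r3: had r4 ⇒ C
  [14] b3 r4: had r6 ⇒ C

TRACE = H,H,E,H,C,H,E,C,C,C,H,C,H,C,C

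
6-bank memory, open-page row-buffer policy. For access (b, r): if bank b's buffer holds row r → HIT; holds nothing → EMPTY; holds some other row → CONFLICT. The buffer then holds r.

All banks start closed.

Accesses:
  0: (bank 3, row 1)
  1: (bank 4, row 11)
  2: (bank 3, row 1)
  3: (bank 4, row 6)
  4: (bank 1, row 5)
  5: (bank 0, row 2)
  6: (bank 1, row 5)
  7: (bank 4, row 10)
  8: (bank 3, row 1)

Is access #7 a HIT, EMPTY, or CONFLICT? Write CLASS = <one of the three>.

0: bank 3 row 1 — prev None → EMPTY
1: bank 4 row 11 — prev None → EMPTY
2: bank 3 row 1 — prev 1 → HIT
3: bank 4 row 6 — prev 11 → CONFLICT
4: bank 1 row 5 — prev None → EMPTY
5: bank 0 row 2 — prev None → EMPTY
6: bank 1 row 5 — prev 5 → HIT
7: bank 4 row 10 — prev 6 → CONFLICT
8: bank 3 row 1 — prev 1 → HIT

CLASS = CONFLICT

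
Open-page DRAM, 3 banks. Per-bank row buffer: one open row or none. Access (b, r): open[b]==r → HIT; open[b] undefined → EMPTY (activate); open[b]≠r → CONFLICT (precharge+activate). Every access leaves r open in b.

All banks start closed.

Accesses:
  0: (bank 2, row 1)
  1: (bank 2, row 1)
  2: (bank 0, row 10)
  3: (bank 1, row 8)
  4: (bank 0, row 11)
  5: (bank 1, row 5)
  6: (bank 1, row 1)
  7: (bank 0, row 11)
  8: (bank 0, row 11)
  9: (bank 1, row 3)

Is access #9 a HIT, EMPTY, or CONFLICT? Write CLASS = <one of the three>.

#0 (2,1) E
#1 (2,1) H  (was 1)
#2 (0,10) E
#3 (1,8) E
#4 (0,11) C  (was 10)
#5 (1,5) C  (was 8)
#6 (1,1) C  (was 5)
#7 (0,11) H  (was 11)
#8 (0,11) H  (was 11)
#9 (1,3) C  (was 1)

CLASS = CONFLICT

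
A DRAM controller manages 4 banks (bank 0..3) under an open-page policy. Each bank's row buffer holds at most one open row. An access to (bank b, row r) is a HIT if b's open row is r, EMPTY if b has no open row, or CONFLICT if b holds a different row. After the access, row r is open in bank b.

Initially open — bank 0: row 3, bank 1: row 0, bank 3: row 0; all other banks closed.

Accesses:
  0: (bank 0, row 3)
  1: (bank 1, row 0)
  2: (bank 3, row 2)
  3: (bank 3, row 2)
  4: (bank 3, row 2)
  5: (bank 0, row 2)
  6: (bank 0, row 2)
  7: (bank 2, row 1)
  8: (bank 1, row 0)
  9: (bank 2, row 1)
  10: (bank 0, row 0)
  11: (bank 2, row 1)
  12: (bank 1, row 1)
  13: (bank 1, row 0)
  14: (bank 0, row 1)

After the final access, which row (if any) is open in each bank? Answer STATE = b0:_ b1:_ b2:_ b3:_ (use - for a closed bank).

0: bank 0 row 3 — prev 3 → HIT
1: bank 1 row 0 — prev 0 → HIT
2: bank 3 row 2 — prev 0 → CONFLICT
3: bank 3 row 2 — prev 2 → HIT
4: bank 3 row 2 — prev 2 → HIT
5: bank 0 row 2 — prev 3 → CONFLICT
6: bank 0 row 2 — prev 2 → HIT
7: bank 2 row 1 — prev None → EMPTY
8: bank 1 row 0 — prev 0 → HIT
9: bank 2 row 1 — prev 1 → HIT
10: bank 0 row 0 — prev 2 → CONFLICT
11: bank 2 row 1 — prev 1 → HIT
12: bank 1 row 1 — prev 0 → CONFLICT
13: bank 1 row 0 — prev 1 → CONFLICT
14: bank 0 row 1 — prev 0 → CONFLICT

STATE = b0:1 b1:0 b2:1 b3:2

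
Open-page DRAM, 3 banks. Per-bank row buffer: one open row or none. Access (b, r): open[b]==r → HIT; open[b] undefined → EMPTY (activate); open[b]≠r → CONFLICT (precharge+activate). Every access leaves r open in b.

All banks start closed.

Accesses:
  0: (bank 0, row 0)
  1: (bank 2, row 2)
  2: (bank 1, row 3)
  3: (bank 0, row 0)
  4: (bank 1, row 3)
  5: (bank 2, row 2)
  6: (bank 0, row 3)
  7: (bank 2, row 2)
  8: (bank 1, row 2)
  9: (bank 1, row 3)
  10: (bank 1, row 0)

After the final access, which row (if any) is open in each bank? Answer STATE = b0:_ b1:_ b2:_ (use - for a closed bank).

  [0] b0 r0: no row ⇒ E
  [1] b2 r2: no row ⇒ E
  [2] b1 r3: no row ⇒ E
  [3] b0 r0: had r0 ⇒ H
  [4] b1 r3: had r3 ⇒ H
  [5] b2 r2: had r2 ⇒ H
  [6] b0 r3: had r0 ⇒ C
  [7] b2 r2: had r2 ⇒ H
  [8] b1 r2: had r3 ⇒ C
  [9] b1 r3: had r2 ⇒ C
  [10] b1 r0: had r3 ⇒ C

STATE = b0:3 b1:0 b2:2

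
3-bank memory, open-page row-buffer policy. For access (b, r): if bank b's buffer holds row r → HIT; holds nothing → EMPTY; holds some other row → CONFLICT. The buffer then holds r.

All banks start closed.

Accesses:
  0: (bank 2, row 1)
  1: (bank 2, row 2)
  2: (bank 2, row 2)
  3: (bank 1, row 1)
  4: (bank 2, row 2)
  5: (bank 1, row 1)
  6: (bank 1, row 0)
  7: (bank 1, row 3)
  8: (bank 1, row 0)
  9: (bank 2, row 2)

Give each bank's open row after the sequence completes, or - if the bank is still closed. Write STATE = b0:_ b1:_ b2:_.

#0 (2,1) E
#1 (2,2) C  (was 1)
#2 (2,2) H  (was 2)
#3 (1,1) E
#4 (2,2) H  (was 2)
#5 (1,1) H  (was 1)
#6 (1,0) C  (was 1)
#7 (1,3) C  (was 0)
#8 (1,0) C  (was 3)
#9 (2,2) H  (was 2)

STATE = b0:- b1:0 b2:2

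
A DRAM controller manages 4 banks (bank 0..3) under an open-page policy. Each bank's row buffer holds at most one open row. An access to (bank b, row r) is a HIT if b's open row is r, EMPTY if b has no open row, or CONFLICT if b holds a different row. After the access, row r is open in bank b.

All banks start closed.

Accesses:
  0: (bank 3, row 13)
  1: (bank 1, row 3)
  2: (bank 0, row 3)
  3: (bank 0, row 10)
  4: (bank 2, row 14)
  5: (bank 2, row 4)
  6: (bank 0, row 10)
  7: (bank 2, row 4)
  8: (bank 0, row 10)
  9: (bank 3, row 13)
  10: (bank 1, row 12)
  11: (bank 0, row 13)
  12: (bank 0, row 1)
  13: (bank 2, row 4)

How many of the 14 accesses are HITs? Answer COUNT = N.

  [0] b3 r13: no row ⇒ E
  [1] b1 r3: no row ⇒ E
  [2] b0 r3: no row ⇒ E
  [3] b0 r10: had r3 ⇒ C
  [4] b2 r14: no row ⇒ E
  [5] b2 r4: had r14 ⇒ C
  [6] b0 r10: had r10 ⇒ H
  [7] b2 r4: had r4 ⇒ H
  [8] b0 r10: had r10 ⇒ H
  [9] b3 r13: had r13 ⇒ H
  [10] b1 r12: had r3 ⇒ C
  [11] b0 r13: had r10 ⇒ C
  [12] b0 r1: had r13 ⇒ C
  [13] b2 r4: had r4 ⇒ H

COUNT = 5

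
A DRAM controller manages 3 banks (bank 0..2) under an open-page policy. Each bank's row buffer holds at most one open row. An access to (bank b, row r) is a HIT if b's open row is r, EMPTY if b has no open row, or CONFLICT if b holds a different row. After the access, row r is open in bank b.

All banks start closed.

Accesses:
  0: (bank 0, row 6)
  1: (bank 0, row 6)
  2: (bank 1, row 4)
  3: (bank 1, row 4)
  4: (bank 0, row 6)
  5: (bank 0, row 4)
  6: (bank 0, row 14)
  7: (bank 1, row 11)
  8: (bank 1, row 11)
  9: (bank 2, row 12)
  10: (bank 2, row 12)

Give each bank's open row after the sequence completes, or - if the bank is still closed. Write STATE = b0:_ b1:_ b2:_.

#0 (0,6) E
#1 (0,6) H  (was 6)
#2 (1,4) E
#3 (1,4) H  (was 4)
#4 (0,6) H  (was 6)
#5 (0,4) C  (was 6)
#6 (0,14) C  (was 4)
#7 (1,11) C  (was 4)
#8 (1,11) H  (was 11)
#9 (2,12) E
#10 (2,12) H  (was 12)

STATE = b0:14 b1:11 b2:12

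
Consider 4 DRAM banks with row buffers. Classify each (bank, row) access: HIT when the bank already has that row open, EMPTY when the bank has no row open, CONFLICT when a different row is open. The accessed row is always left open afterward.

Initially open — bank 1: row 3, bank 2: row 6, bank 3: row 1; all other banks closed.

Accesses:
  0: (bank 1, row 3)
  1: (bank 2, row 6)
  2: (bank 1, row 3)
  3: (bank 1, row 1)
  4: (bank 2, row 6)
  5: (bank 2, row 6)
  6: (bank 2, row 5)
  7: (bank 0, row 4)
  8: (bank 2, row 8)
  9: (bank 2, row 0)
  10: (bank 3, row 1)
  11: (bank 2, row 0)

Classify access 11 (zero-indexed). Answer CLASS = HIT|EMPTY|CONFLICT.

CLASS = HIT

  [0] b1 r3: had r3 ⇒ H
  [1] b2 r6: had r6 ⇒ H
  [2] b1 r3: had r3 ⇒ H
  [3] b1 r1: had r3 ⇒ C
  [4] b2 r6: had r6 ⇒ H
  [5] b2 r6: had r6 ⇒ H
  [6] b2 r5: had r6 ⇒ C
  [7] b0 r4: no row ⇒ E
  [8] b2 r8: had r5 ⇒ C
  [9] b2 r0: had r8 ⇒ C
  [10] b3 r1: had r1 ⇒ H
  [11] b2 r0: had r0 ⇒ H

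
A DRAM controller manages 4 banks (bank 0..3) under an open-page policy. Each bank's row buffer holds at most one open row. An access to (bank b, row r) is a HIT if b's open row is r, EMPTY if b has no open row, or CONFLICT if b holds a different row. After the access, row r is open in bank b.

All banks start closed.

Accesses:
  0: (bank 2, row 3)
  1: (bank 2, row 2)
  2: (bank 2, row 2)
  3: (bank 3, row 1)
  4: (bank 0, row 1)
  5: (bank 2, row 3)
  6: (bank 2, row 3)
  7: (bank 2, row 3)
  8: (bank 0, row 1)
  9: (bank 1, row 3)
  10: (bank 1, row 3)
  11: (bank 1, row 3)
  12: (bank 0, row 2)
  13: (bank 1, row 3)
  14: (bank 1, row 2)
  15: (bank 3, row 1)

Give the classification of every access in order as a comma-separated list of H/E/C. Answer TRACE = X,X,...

0: bank 2 row 3 — prev None → EMPTY
1: bank 2 row 2 — prev 3 → CONFLICT
2: bank 2 row 2 — prev 2 → HIT
3: bank 3 row 1 — prev None → EMPTY
4: bank 0 row 1 — prev None → EMPTY
5: bank 2 row 3 — prev 2 → CONFLICT
6: bank 2 row 3 — prev 3 → HIT
7: bank 2 row 3 — prev 3 → HIT
8: bank 0 row 1 — prev 1 → HIT
9: bank 1 row 3 — prev None → EMPTY
10: bank 1 row 3 — prev 3 → HIT
11: bank 1 row 3 — prev 3 → HIT
12: bank 0 row 2 — prev 1 → CONFLICT
13: bank 1 row 3 — prev 3 → HIT
14: bank 1 row 2 — prev 3 → CONFLICT
15: bank 3 row 1 — prev 1 → HIT

TRACE = E,C,H,E,E,C,H,H,H,E,H,H,C,H,C,H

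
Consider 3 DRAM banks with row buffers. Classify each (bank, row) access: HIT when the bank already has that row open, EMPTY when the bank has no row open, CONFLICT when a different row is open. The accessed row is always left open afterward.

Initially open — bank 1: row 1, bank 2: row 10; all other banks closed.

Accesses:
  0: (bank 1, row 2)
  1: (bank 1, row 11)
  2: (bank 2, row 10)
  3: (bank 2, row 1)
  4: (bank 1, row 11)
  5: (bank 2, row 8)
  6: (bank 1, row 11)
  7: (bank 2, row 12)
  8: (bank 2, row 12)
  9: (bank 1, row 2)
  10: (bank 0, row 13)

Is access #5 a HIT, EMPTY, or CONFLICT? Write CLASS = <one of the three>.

CLASS = CONFLICT

  [0] b1 r2: had r1 ⇒ C
  [1] b1 r11: had r2 ⇒ C
  [2] b2 r10: had r10 ⇒ H
  [3] b2 r1: had r10 ⇒ C
  [4] b1 r11: had r11 ⇒ H
  [5] b2 r8: had r1 ⇒ C
  [6] b1 r11: had r11 ⇒ H
  [7] b2 r12: had r8 ⇒ C
  [8] b2 r12: had r12 ⇒ H
  [9] b1 r2: had r11 ⇒ C
  [10] b0 r13: no row ⇒ E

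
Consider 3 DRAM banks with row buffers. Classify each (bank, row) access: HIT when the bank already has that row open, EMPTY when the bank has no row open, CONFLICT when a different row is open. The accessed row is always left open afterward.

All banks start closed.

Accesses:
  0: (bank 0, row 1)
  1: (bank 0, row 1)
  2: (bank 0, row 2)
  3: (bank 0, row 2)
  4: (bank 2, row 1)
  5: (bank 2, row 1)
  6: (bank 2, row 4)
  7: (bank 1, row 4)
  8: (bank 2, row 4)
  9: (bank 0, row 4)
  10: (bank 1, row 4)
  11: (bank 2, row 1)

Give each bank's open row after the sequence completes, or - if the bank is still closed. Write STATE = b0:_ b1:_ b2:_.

  [0] b0 r1: no row ⇒ E
  [1] b0 r1: had r1 ⇒ H
  [2] b0 r2: had r1 ⇒ C
  [3] b0 r2: had r2 ⇒ H
  [4] b2 r1: no row ⇒ E
  [5] b2 r1: had r1 ⇒ H
  [6] b2 r4: had r1 ⇒ C
  [7] b1 r4: no row ⇒ E
  [8] b2 r4: had r4 ⇒ H
  [9] b0 r4: had r2 ⇒ C
  [10] b1 r4: had r4 ⇒ H
  [11] b2 r1: had r4 ⇒ C

STATE = b0:4 b1:4 b2:1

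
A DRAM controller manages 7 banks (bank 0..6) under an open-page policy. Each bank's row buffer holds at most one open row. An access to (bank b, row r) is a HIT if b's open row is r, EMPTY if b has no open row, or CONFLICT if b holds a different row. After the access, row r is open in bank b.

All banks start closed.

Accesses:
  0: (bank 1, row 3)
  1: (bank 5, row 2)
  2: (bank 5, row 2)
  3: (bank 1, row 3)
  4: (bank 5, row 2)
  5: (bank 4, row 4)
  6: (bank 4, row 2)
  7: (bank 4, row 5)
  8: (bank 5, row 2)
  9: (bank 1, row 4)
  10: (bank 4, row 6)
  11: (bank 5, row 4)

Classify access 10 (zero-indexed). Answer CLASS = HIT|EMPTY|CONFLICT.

step 0: bank1 None->3 [EMPTY]
step 1: bank5 None->2 [EMPTY]
step 2: bank5 2->2 [HIT]
step 3: bank1 3->3 [HIT]
step 4: bank5 2->2 [HIT]
step 5: bank4 None->4 [EMPTY]
step 6: bank4 4->2 [CONFLICT]
step 7: bank4 2->5 [CONFLICT]
step 8: bank5 2->2 [HIT]
step 9: bank1 3->4 [CONFLICT]
step 10: bank4 5->6 [CONFLICT]
step 11: bank5 2->4 [CONFLICT]

CLASS = CONFLICT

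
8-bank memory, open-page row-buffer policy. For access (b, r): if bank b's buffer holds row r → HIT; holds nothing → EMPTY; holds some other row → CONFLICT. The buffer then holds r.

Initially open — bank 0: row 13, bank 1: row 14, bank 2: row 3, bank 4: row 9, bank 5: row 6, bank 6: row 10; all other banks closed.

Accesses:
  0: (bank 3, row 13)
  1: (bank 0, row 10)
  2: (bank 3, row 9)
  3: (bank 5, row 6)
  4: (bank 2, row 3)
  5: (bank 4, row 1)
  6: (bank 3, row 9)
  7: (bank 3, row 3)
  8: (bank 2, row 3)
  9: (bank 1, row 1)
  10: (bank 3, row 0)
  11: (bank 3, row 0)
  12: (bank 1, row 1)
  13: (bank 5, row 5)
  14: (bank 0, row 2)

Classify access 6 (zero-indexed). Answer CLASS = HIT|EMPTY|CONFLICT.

CLASS = HIT

#0 (3,13) E
#1 (0,10) C  (was 13)
#2 (3,9) C  (was 13)
#3 (5,6) H  (was 6)
#4 (2,3) H  (was 3)
#5 (4,1) C  (was 9)
#6 (3,9) H  (was 9)
#7 (3,3) C  (was 9)
#8 (2,3) H  (was 3)
#9 (1,1) C  (was 14)
#10 (3,0) C  (was 3)
#11 (3,0) H  (was 0)
#12 (1,1) H  (was 1)
#13 (5,5) C  (was 6)
#14 (0,2) C  (was 10)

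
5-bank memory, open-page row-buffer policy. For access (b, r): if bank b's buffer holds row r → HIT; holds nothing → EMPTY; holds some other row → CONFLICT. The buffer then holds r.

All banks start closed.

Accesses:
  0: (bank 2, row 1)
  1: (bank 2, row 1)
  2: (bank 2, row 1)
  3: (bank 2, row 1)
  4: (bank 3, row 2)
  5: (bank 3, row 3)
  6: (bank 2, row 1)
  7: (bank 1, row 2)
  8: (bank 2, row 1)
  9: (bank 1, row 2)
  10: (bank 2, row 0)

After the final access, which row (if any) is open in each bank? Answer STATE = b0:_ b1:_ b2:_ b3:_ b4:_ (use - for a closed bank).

#0 (2,1) E
#1 (2,1) H  (was 1)
#2 (2,1) H  (was 1)
#3 (2,1) H  (was 1)
#4 (3,2) E
#5 (3,3) C  (was 2)
#6 (2,1) H  (was 1)
#7 (1,2) E
#8 (2,1) H  (was 1)
#9 (1,2) H  (was 2)
#10 (2,0) C  (was 1)

STATE = b0:- b1:2 b2:0 b3:3 b4:-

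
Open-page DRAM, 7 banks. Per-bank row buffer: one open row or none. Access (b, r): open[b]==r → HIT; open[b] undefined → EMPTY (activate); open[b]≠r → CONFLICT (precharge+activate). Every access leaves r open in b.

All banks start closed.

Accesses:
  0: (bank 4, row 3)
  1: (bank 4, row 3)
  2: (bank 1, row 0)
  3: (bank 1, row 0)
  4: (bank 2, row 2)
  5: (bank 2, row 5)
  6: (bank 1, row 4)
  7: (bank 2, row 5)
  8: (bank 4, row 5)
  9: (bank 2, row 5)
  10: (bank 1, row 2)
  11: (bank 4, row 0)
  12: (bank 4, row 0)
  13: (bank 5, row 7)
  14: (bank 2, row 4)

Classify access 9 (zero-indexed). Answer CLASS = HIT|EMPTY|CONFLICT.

  [0] b4 r3: no row ⇒ E
  [1] b4 r3: had r3 ⇒ H
  [2] b1 r0: no row ⇒ E
  [3] b1 r0: had r0 ⇒ H
  [4] b2 r2: no row ⇒ E
  [5] b2 r5: had r2 ⇒ C
  [6] b1 r4: had r0 ⇒ C
  [7] b2 r5: had r5 ⇒ H
  [8] b4 r5: had r3 ⇒ C
  [9] b2 r5: had r5 ⇒ H
  [10] b1 r2: had r4 ⇒ C
  [11] b4 r0: had r5 ⇒ C
  [12] b4 r0: had r0 ⇒ H
  [13] b5 r7: no row ⇒ E
  [14] b2 r4: had r5 ⇒ C

CLASS = HIT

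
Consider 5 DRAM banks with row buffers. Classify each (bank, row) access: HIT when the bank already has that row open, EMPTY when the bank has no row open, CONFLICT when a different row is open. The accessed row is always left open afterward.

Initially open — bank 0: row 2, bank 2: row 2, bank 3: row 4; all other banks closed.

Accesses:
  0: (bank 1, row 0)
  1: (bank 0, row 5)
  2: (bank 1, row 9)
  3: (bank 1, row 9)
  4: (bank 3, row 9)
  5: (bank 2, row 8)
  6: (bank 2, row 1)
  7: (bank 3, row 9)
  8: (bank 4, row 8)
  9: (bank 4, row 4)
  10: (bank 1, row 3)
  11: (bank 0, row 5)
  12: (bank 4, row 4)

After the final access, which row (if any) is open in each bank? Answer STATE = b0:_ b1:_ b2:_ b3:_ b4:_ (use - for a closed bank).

  [0] b1 r0: no row ⇒ E
  [1] b0 r5: had r2 ⇒ C
  [2] b1 r9: had r0 ⇒ C
  [3] b1 r9: had r9 ⇒ H
  [4] b3 r9: had r4 ⇒ C
  [5] b2 r8: had r2 ⇒ C
  [6] b2 r1: had r8 ⇒ C
  [7] b3 r9: had r9 ⇒ H
  [8] b4 r8: no row ⇒ E
  [9] b4 r4: had r8 ⇒ C
  [10] b1 r3: had r9 ⇒ C
  [11] b0 r5: had r5 ⇒ H
  [12] b4 r4: had r4 ⇒ H

STATE = b0:5 b1:3 b2:1 b3:9 b4:4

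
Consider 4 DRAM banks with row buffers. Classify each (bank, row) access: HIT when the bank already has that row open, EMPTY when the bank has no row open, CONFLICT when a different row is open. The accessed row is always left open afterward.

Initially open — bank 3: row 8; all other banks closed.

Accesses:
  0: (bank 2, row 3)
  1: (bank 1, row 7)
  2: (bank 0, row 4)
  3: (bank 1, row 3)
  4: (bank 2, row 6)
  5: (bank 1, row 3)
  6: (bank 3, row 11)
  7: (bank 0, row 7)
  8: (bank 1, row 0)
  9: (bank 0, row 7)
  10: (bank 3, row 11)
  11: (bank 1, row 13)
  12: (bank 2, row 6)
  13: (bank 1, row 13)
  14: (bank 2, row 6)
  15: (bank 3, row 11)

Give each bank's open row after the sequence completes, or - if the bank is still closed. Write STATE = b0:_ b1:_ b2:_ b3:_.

STATE = b0:7 b1:13 b2:6 b3:11

#0 (2,3) E
#1 (1,7) E
#2 (0,4) E
#3 (1,3) C  (was 7)
#4 (2,6) C  (was 3)
#5 (1,3) H  (was 3)
#6 (3,11) C  (was 8)
#7 (0,7) C  (was 4)
#8 (1,0) C  (was 3)
#9 (0,7) H  (was 7)
#10 (3,11) H  (was 11)
#11 (1,13) C  (was 0)
#12 (2,6) H  (was 6)
#13 (1,13) H  (was 13)
#14 (2,6) H  (was 6)
#15 (3,11) H  (was 11)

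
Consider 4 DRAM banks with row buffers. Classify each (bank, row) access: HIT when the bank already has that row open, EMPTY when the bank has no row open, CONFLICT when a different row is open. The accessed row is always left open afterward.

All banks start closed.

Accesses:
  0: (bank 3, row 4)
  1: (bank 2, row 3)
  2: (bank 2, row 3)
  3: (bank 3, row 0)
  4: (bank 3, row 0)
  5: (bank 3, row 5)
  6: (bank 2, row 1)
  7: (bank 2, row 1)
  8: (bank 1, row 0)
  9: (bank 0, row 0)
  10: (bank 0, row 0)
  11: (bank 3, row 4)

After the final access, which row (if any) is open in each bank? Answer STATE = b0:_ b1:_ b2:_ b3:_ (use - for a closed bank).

STATE = b0:0 b1:0 b2:1 b3:4

  [0] b3 r4: no row ⇒ E
  [1] b2 r3: no row ⇒ E
  [2] b2 r3: had r3 ⇒ H
  [3] b3 r0: had r4 ⇒ C
  [4] b3 r0: had r0 ⇒ H
  [5] b3 r5: had r0 ⇒ C
  [6] b2 r1: had r3 ⇒ C
  [7] b2 r1: had r1 ⇒ H
  [8] b1 r0: no row ⇒ E
  [9] b0 r0: no row ⇒ E
  [10] b0 r0: had r0 ⇒ H
  [11] b3 r4: had r5 ⇒ C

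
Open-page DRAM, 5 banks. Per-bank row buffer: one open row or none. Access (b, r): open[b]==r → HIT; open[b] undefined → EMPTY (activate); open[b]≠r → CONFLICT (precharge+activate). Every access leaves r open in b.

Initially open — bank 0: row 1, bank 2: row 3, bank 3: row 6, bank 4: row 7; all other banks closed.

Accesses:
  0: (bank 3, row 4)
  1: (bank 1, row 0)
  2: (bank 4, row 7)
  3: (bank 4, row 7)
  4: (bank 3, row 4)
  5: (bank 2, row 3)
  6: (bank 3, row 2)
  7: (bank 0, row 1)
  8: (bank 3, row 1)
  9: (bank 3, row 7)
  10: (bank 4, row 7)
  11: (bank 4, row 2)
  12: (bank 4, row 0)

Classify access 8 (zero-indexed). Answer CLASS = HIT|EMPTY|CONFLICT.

0: bank 3 row 4 — prev 6 → CONFLICT
1: bank 1 row 0 — prev None → EMPTY
2: bank 4 row 7 — prev 7 → HIT
3: bank 4 row 7 — prev 7 → HIT
4: bank 3 row 4 — prev 4 → HIT
5: bank 2 row 3 — prev 3 → HIT
6: bank 3 row 2 — prev 4 → CONFLICT
7: bank 0 row 1 — prev 1 → HIT
8: bank 3 row 1 — prev 2 → CONFLICT
9: bank 3 row 7 — prev 1 → CONFLICT
10: bank 4 row 7 — prev 7 → HIT
11: bank 4 row 2 — prev 7 → CONFLICT
12: bank 4 row 0 — prev 2 → CONFLICT

CLASS = CONFLICT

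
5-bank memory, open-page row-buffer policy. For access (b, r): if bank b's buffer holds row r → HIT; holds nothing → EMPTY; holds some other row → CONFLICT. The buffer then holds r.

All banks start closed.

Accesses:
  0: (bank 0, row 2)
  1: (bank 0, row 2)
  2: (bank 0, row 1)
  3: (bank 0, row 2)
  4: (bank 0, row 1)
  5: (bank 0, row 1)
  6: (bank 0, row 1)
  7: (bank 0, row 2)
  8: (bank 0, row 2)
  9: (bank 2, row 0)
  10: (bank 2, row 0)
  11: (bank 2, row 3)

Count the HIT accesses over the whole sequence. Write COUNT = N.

COUNT = 5

0: bank 0 row 2 — prev None → EMPTY
1: bank 0 row 2 — prev 2 → HIT
2: bank 0 row 1 — prev 2 → CONFLICT
3: bank 0 row 2 — prev 1 → CONFLICT
4: bank 0 row 1 — prev 2 → CONFLICT
5: bank 0 row 1 — prev 1 → HIT
6: bank 0 row 1 — prev 1 → HIT
7: bank 0 row 2 — prev 1 → CONFLICT
8: bank 0 row 2 — prev 2 → HIT
9: bank 2 row 0 — prev None → EMPTY
10: bank 2 row 0 — prev 0 → HIT
11: bank 2 row 3 — prev 0 → CONFLICT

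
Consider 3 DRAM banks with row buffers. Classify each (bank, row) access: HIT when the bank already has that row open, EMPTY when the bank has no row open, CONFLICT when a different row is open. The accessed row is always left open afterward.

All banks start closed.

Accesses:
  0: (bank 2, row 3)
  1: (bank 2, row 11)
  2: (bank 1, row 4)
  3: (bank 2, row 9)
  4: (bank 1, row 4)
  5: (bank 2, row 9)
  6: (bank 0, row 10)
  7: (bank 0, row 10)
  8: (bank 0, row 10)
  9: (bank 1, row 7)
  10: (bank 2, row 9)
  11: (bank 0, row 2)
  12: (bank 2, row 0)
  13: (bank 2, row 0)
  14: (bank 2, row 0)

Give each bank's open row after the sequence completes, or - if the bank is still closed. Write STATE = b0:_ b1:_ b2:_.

STATE = b0:2 b1:7 b2:0

0: bank 2 row 3 — prev None → EMPTY
1: bank 2 row 11 — prev 3 → CONFLICT
2: bank 1 row 4 — prev None → EMPTY
3: bank 2 row 9 — prev 11 → CONFLICT
4: bank 1 row 4 — prev 4 → HIT
5: bank 2 row 9 — prev 9 → HIT
6: bank 0 row 10 — prev None → EMPTY
7: bank 0 row 10 — prev 10 → HIT
8: bank 0 row 10 — prev 10 → HIT
9: bank 1 row 7 — prev 4 → CONFLICT
10: bank 2 row 9 — prev 9 → HIT
11: bank 0 row 2 — prev 10 → CONFLICT
12: bank 2 row 0 — prev 9 → CONFLICT
13: bank 2 row 0 — prev 0 → HIT
14: bank 2 row 0 — prev 0 → HIT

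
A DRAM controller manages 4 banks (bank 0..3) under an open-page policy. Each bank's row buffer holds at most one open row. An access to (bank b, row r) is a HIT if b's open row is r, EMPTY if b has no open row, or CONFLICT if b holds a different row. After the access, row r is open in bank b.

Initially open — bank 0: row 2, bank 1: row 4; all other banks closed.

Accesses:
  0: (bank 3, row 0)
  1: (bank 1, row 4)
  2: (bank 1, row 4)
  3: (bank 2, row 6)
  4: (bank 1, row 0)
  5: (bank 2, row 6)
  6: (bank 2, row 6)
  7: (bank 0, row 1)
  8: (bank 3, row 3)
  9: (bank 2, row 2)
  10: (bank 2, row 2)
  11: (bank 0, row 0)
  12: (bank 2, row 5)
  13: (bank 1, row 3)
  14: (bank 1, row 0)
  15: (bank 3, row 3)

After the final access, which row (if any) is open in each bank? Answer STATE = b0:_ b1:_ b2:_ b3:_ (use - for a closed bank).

step 0: bank3 None->0 [EMPTY]
step 1: bank1 4->4 [HIT]
step 2: bank1 4->4 [HIT]
step 3: bank2 None->6 [EMPTY]
step 4: bank1 4->0 [CONFLICT]
step 5: bank2 6->6 [HIT]
step 6: bank2 6->6 [HIT]
step 7: bank0 2->1 [CONFLICT]
step 8: bank3 0->3 [CONFLICT]
step 9: bank2 6->2 [CONFLICT]
step 10: bank2 2->2 [HIT]
step 11: bank0 1->0 [CONFLICT]
step 12: bank2 2->5 [CONFLICT]
step 13: bank1 0->3 [CONFLICT]
step 14: bank1 3->0 [CONFLICT]
step 15: bank3 3->3 [HIT]

STATE = b0:0 b1:0 b2:5 b3:3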